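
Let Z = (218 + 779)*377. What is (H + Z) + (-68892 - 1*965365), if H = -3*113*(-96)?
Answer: -625844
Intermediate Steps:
Z = 375869 (Z = 997*377 = 375869)
H = 32544 (H = -339*(-96) = 32544)
(H + Z) + (-68892 - 1*965365) = (32544 + 375869) + (-68892 - 1*965365) = 408413 + (-68892 - 965365) = 408413 - 1034257 = -625844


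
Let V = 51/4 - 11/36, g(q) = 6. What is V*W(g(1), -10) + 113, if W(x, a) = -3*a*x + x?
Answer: 7283/3 ≈ 2427.7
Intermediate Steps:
V = 112/9 (V = 51*(1/4) - 11*1/36 = 51/4 - 11/36 = 112/9 ≈ 12.444)
W(x, a) = x - 3*a*x (W(x, a) = -3*a*x + x = x - 3*a*x)
V*W(g(1), -10) + 113 = 112*(6*(1 - 3*(-10)))/9 + 113 = 112*(6*(1 + 30))/9 + 113 = 112*(6*31)/9 + 113 = (112/9)*186 + 113 = 6944/3 + 113 = 7283/3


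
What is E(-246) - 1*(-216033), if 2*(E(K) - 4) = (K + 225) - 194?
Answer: 431859/2 ≈ 2.1593e+5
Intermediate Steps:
E(K) = 39/2 + K/2 (E(K) = 4 + ((K + 225) - 194)/2 = 4 + ((225 + K) - 194)/2 = 4 + (31 + K)/2 = 4 + (31/2 + K/2) = 39/2 + K/2)
E(-246) - 1*(-216033) = (39/2 + (½)*(-246)) - 1*(-216033) = (39/2 - 123) + 216033 = -207/2 + 216033 = 431859/2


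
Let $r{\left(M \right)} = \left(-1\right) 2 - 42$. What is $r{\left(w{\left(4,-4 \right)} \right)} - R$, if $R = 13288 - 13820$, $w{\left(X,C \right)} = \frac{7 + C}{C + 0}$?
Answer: $488$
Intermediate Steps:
$w{\left(X,C \right)} = \frac{7 + C}{C}$
$r{\left(M \right)} = -44$ ($r{\left(M \right)} = -2 - 42 = -44$)
$R = -532$
$r{\left(w{\left(4,-4 \right)} \right)} - R = -44 - -532 = -44 + 532 = 488$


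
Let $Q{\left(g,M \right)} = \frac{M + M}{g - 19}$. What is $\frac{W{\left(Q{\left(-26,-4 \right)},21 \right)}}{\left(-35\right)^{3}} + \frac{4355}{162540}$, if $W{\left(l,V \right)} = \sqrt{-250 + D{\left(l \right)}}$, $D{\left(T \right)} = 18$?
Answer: $\frac{871}{32508} - \frac{2 i \sqrt{58}}{42875} \approx 0.026793 - 0.00035525 i$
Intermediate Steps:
$Q{\left(g,M \right)} = \frac{2 M}{-19 + g}$
$W{\left(l,V \right)} = 2 i \sqrt{58}$ ($W{\left(l,V \right)} = \sqrt{-250 + 18} = \sqrt{-232} = 2 i \sqrt{58}$)
$\frac{W{\left(Q{\left(-26,-4 \right)},21 \right)}}{\left(-35\right)^{3}} + \frac{4355}{162540} = \frac{2 i \sqrt{58}}{\left(-35\right)^{3}} + \frac{4355}{162540} = \frac{2 i \sqrt{58}}{-42875} + 4355 \cdot \frac{1}{162540} = 2 i \sqrt{58} \left(- \frac{1}{42875}\right) + \frac{871}{32508} = - \frac{2 i \sqrt{58}}{42875} + \frac{871}{32508} = \frac{871}{32508} - \frac{2 i \sqrt{58}}{42875}$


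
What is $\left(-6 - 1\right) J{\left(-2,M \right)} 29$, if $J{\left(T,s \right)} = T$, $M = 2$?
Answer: $406$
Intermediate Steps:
$\left(-6 - 1\right) J{\left(-2,M \right)} 29 = \left(-6 - 1\right) \left(-2\right) 29 = \left(-7\right) \left(-2\right) 29 = 14 \cdot 29 = 406$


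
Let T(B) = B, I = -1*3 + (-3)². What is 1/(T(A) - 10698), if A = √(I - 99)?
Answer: -3566/38149099 - I*√93/114447297 ≈ -9.3475e-5 - 8.4263e-8*I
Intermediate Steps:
I = 6 (I = -3 + 9 = 6)
A = I*√93 (A = √(6 - 99) = √(-93) = I*√93 ≈ 9.6436*I)
1/(T(A) - 10698) = 1/(I*√93 - 10698) = 1/(-10698 + I*√93)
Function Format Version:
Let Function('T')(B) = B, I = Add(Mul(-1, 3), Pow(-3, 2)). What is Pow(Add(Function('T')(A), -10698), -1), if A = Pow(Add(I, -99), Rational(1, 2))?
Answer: Add(Rational(-3566, 38149099), Mul(Rational(-1, 114447297), I, Pow(93, Rational(1, 2)))) ≈ Add(-9.3475e-5, Mul(-8.4263e-8, I))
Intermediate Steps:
I = 6 (I = Add(-3, 9) = 6)
A = Mul(I, Pow(93, Rational(1, 2))) (A = Pow(Add(6, -99), Rational(1, 2)) = Pow(-93, Rational(1, 2)) = Mul(I, Pow(93, Rational(1, 2))) ≈ Mul(9.6436, I))
Pow(Add(Function('T')(A), -10698), -1) = Pow(Add(Mul(I, Pow(93, Rational(1, 2))), -10698), -1) = Pow(Add(-10698, Mul(I, Pow(93, Rational(1, 2)))), -1)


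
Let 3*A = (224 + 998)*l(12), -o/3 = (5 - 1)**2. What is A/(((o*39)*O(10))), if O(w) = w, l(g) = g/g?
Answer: -47/2160 ≈ -0.021759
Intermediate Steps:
l(g) = 1
o = -48 (o = -3*(5 - 1)**2 = -3*4**2 = -3*16 = -48)
A = 1222/3 (A = ((224 + 998)*1)/3 = (1222*1)/3 = (1/3)*1222 = 1222/3 ≈ 407.33)
A/(((o*39)*O(10))) = 1222/(3*((-48*39*10))) = 1222/(3*((-1872*10))) = (1222/3)/(-18720) = (1222/3)*(-1/18720) = -47/2160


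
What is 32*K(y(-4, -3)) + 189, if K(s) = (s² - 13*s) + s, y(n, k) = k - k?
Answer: 189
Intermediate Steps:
y(n, k) = 0
K(s) = s² - 12*s
32*K(y(-4, -3)) + 189 = 32*(0*(-12 + 0)) + 189 = 32*(0*(-12)) + 189 = 32*0 + 189 = 0 + 189 = 189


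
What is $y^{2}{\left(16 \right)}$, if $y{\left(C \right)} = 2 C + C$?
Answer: $2304$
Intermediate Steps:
$y{\left(C \right)} = 3 C$
$y^{2}{\left(16 \right)} = \left(3 \cdot 16\right)^{2} = 48^{2} = 2304$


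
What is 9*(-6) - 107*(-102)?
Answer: 10860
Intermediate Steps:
9*(-6) - 107*(-102) = -54 + 10914 = 10860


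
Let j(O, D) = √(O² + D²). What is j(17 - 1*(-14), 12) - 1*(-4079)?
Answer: 4079 + √1105 ≈ 4112.2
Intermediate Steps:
j(O, D) = √(D² + O²)
j(17 - 1*(-14), 12) - 1*(-4079) = √(12² + (17 - 1*(-14))²) - 1*(-4079) = √(144 + (17 + 14)²) + 4079 = √(144 + 31²) + 4079 = √(144 + 961) + 4079 = √1105 + 4079 = 4079 + √1105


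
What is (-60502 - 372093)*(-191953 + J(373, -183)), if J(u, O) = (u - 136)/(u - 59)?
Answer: 26073800597975/314 ≈ 8.3038e+10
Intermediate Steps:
J(u, O) = (-136 + u)/(-59 + u)
(-60502 - 372093)*(-191953 + J(373, -183)) = (-60502 - 372093)*(-191953 + (-136 + 373)/(-59 + 373)) = -432595*(-191953 + 237/314) = -432595*(-60273005/314) = 26073800597975/314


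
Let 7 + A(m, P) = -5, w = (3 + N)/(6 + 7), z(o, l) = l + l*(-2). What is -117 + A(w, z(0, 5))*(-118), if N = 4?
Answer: 1299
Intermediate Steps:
z(o, l) = -l (z(o, l) = l - 2*l = -l)
w = 7/13 (w = (3 + 4)/(6 + 7) = 7/13 ≈ 0.53846)
A(m, P) = -12 (A(m, P) = -7 - 5 = -12)
-117 + A(w, z(0, 5))*(-118) = -117 - 12*(-118) = -117 + 1416 = 1299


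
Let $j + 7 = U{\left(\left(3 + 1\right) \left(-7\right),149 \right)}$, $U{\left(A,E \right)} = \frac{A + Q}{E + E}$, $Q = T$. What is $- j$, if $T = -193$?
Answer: $\frac{2307}{298} \approx 7.7416$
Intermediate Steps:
$Q = -193$
$U{\left(A,E \right)} = \frac{-193 + A}{2 E}$ ($U{\left(A,E \right)} = \frac{A - 193}{E + E} = \frac{-193 + A}{2 E}$)
$j = - \frac{2307}{298}$ ($j = -7 + \frac{-193 + \left(3 + 1\right) \left(-7\right)}{2 \cdot 149} = -7 + \frac{1}{2} \cdot \frac{1}{149} \left(-193 + 4 \left(-7\right)\right) = -7 + \frac{1}{2} \cdot \frac{1}{149} \left(-193 - 28\right) = -7 + \frac{1}{2} \cdot \frac{1}{149} \left(-221\right) = -7 - \frac{221}{298} = - \frac{2307}{298} \approx -7.7416$)
$- j = \left(-1\right) \left(- \frac{2307}{298}\right) = \frac{2307}{298}$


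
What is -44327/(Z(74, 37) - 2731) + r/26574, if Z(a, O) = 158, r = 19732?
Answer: 614358067/34187451 ≈ 17.970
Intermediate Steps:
-44327/(Z(74, 37) - 2731) + r/26574 = -44327/(158 - 2731) + 19732/26574 = -44327/(-2573) + 19732*(1/26574) = -44327*(-1/2573) + 9866/13287 = 44327/2573 + 9866/13287 = 614358067/34187451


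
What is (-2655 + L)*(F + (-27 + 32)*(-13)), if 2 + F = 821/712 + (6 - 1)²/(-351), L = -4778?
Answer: 122449257389/249912 ≈ 4.8997e+5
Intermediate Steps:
F = -229453/249912 (F = -2 + (821/712 + (6 - 1)²/(-351)) = -2 + (821*(1/712) + 5²*(-1/351)) = -2 + (821/712 + 25*(-1/351)) = -2 + (821/712 - 25/351) = -2 + 270371/249912 = -229453/249912 ≈ -0.91813)
(-2655 + L)*(F + (-27 + 32)*(-13)) = (-2655 - 4778)*(-229453/249912 + (-27 + 32)*(-13)) = -7433*(-229453/249912 + 5*(-13)) = -7433*(-229453/249912 - 65) = -7433*(-16473733/249912) = 122449257389/249912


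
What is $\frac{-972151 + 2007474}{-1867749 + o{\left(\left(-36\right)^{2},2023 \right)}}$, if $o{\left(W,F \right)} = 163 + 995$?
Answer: $- \frac{1035323}{1866591} \approx -0.55466$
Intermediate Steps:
$o{\left(W,F \right)} = 1158$
$\frac{-972151 + 2007474}{-1867749 + o{\left(\left(-36\right)^{2},2023 \right)}} = \frac{-972151 + 2007474}{-1867749 + 1158} = \frac{1035323}{-1866591} = 1035323 \left(- \frac{1}{1866591}\right) = - \frac{1035323}{1866591}$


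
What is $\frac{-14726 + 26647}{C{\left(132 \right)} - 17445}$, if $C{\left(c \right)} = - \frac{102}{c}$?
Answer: $- \frac{262262}{383807} \approx -0.68332$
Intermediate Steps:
$\frac{-14726 + 26647}{C{\left(132 \right)} - 17445} = \frac{-14726 + 26647}{- \frac{102}{132} - 17445} = \frac{11921}{\left(-102\right) \frac{1}{132} - 17445} = \frac{11921}{- \frac{17}{22} - 17445} = \frac{11921}{- \frac{383807}{22}} = 11921 \left(- \frac{22}{383807}\right) = - \frac{262262}{383807}$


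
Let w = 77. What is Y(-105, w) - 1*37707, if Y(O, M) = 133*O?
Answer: -51672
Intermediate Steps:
Y(-105, w) - 1*37707 = 133*(-105) - 1*37707 = -13965 - 37707 = -51672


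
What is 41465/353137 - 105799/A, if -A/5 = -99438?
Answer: -16745558113/175576185030 ≈ -0.095375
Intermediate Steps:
A = 497190 (A = -5*(-99438) = 497190)
41465/353137 - 105799/A = 41465/353137 - 105799/497190 = -16745558113/175576185030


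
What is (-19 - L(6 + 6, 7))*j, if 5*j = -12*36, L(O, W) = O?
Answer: 13392/5 ≈ 2678.4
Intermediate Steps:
j = -432/5 (j = (-12*36)/5 = (1/5)*(-432) = -432/5 ≈ -86.400)
(-19 - L(6 + 6, 7))*j = (-19 - (6 + 6))*(-432/5) = (-19 - 1*12)*(-432/5) = (-19 - 12)*(-432/5) = -31*(-432/5) = 13392/5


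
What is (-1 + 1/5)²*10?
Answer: 32/5 ≈ 6.4000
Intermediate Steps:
(-1 + 1/5)²*10 = (-1 + ⅕)²*10 = (-⅘)²*10 = (16/25)*10 = 32/5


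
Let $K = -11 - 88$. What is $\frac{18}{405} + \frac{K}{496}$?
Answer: $- \frac{3463}{22320} \approx -0.15515$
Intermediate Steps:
$K = -99$ ($K = -11 - 88 = -99$)
$\frac{18}{405} + \frac{K}{496} = \frac{18}{405} - \frac{99}{496} = 18 \cdot \frac{1}{405} - \frac{99}{496} = \frac{2}{45} - \frac{99}{496} = - \frac{3463}{22320}$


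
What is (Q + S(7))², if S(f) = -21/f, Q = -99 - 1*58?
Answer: 25600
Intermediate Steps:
Q = -157 (Q = -99 - 58 = -157)
(Q + S(7))² = (-157 - 21/7)² = (-157 - 21*⅐)² = (-157 - 3)² = (-160)² = 25600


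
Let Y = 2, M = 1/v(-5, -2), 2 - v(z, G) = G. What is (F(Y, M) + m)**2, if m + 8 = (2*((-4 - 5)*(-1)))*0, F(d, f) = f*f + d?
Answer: 9025/256 ≈ 35.254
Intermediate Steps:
v(z, G) = 2 - G
M = 1/4 (M = 1/(2 - 1*(-2)) = 1/(2 + 2) = 1/4 ≈ 0.25000)
F(d, f) = d + f**2 (F(d, f) = f**2 + d = d + f**2)
m = -8 (m = -8 + (2*((-4 - 5)*(-1)))*0 = -8 + (2*(-9*(-1)))*0 = -8 + (2*9)*0 = -8 + 18*0 = -8 + 0 = -8)
(F(Y, M) + m)**2 = ((2 + (1/4)**2) - 8)**2 = ((2 + 1/16) - 8)**2 = (33/16 - 8)**2 = (-95/16)**2 = 9025/256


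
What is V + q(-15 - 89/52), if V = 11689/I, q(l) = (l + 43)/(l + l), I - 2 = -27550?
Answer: -28986799/23939212 ≈ -1.2108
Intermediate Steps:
I = -27548 (I = 2 - 27550 = -27548)
q(l) = (43 + l)/(2*l) (q(l) = (43 + l)/((2*l)) = (43 + l)*(1/(2*l)) = (43 + l)/(2*l))
V = -11689/27548 (V = 11689/(-27548) = 11689*(-1/27548) = -11689/27548 ≈ -0.42431)
V + q(-15 - 89/52) = -11689/27548 + (43 + (-15 - 89/52))/(2*(-15 - 89/52)) = -11689/27548 + (43 - 869/52)/(2*(-869/52)) = -11689/27548 + (½)*(-52/869)*(1367/52) = -11689/27548 - 1367/1738 = -28986799/23939212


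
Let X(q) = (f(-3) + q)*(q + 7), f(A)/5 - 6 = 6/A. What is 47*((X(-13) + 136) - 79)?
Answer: 705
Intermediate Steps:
f(A) = 30 + 30/A (f(A) = 30 + 5*(6/A) = 30 + 30/A)
X(q) = (7 + q)*(20 + q) (X(q) = ((30 + 30/(-3)) + q)*(q + 7) = ((30 + 30*(-⅓)) + q)*(7 + q) = ((30 - 10) + q)*(7 + q) = (20 + q)*(7 + q) = (7 + q)*(20 + q))
47*((X(-13) + 136) - 79) = 47*(((140 + (-13)² + 27*(-13)) + 136) - 79) = 47*(((140 + 169 - 351) + 136) - 79) = 47*((-42 + 136) - 79) = 47*(94 - 79) = 47*15 = 705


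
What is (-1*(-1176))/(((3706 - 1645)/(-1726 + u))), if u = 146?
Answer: -619360/687 ≈ -901.54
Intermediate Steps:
(-1*(-1176))/(((3706 - 1645)/(-1726 + u))) = (-1*(-1176))/(((3706 - 1645)/(-1726 + 146))) = 1176/((2061/(-1580))) = 1176/((2061*(-1/1580))) = 1176/(-2061/1580) = 1176*(-1580/2061) = -619360/687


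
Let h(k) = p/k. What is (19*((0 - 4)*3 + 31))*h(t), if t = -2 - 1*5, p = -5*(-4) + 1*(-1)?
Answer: -6859/7 ≈ -979.86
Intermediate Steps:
p = 19 (p = 20 - 1 = 19)
t = -7 (t = -2 - 5 = -7)
h(k) = 19/k
(19*((0 - 4)*3 + 31))*h(t) = (19*((0 - 4)*3 + 31))*(19/(-7)) = (19*(-4*3 + 31))*(19*(-⅐)) = (19*(-12 + 31))*(-19/7) = (19*19)*(-19/7) = 361*(-19/7) = -6859/7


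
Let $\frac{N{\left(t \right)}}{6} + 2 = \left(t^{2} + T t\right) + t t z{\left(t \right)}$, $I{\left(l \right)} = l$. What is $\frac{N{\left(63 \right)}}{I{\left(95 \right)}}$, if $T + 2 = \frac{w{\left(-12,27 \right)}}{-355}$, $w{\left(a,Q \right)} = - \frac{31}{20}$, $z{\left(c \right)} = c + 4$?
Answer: $\frac{5745979059}{337250} \approx 17038.0$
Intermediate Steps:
$z{\left(c \right)} = 4 + c$
$w{\left(a,Q \right)} = - \frac{31}{20}$ ($w{\left(a,Q \right)} = \left(-31\right) \frac{1}{20} = - \frac{31}{20}$)
$T = - \frac{14169}{7100}$ ($T = -2 - \frac{31}{20 \left(-355\right)} = -2 - - \frac{31}{7100} = -2 + \frac{31}{7100} = - \frac{14169}{7100} \approx -1.9956$)
$N{\left(t \right)} = -12 + 6 t^{2} - \frac{42507 t}{3550} + 6 t^{2} \left(4 + t\right)$ ($N{\left(t \right)} = -12 + 6 \left(\left(t^{2} - \frac{14169 t}{7100}\right) + t t \left(4 + t\right)\right) = -12 + 6 \left(\left(t^{2} - \frac{14169 t}{7100}\right) + t^{2} \left(4 + t\right)\right) = -12 + 6 \left(t^{2} - \frac{14169 t}{7100} + t^{2} \left(4 + t\right)\right) = -12 + \left(6 t^{2} - \frac{42507 t}{3550} + 6 t^{2} \left(4 + t\right)\right) = -12 + 6 t^{2} - \frac{42507 t}{3550} + 6 t^{2} \left(4 + t\right)$)
$\frac{N{\left(63 \right)}}{I{\left(95 \right)}} = \frac{-12 + 6 \cdot 63^{3} + 30 \cdot 63^{2} - \frac{2677941}{3550}}{95} = \left(-12 + 6 \cdot 250047 + 30 \cdot 3969 - \frac{2677941}{3550}\right) \frac{1}{95} = \left(-12 + 1500282 + 119070 - \frac{2677941}{3550}\right) \frac{1}{95} = \frac{5745979059}{3550} \cdot \frac{1}{95} = \frac{5745979059}{337250}$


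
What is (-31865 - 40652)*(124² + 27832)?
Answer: -3133314536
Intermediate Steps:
(-31865 - 40652)*(124² + 27832) = -72517*(15376 + 27832) = -72517*43208 = -3133314536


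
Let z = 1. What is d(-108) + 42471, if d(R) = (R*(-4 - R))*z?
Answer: 31239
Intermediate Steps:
d(R) = R*(-4 - R) (d(R) = (R*(-4 - R))*1 = R*(-4 - R))
d(-108) + 42471 = -1*(-108)*(4 - 108) + 42471 = -1*(-108)*(-104) + 42471 = -11232 + 42471 = 31239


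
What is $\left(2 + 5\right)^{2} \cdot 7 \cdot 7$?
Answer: $2401$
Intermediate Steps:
$\left(2 + 5\right)^{2} \cdot 7 \cdot 7 = 7^{2} \cdot 7 \cdot 7 = 49 \cdot 7 \cdot 7 = 343 \cdot 7 = 2401$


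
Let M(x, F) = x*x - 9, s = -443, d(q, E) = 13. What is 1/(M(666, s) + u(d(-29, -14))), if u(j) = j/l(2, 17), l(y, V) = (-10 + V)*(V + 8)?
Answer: 175/77620738 ≈ 2.2546e-6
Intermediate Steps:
l(y, V) = (-10 + V)*(8 + V)
u(j) = j/175 (u(j) = j/(-80 + 17² - 2*17) = j/(-80 + 289 - 34) = j/175)
M(x, F) = -9 + x² (M(x, F) = x² - 9 = -9 + x²)
1/(M(666, s) + u(d(-29, -14))) = 1/((-9 + 666²) + (1/175)*13) = 1/((-9 + 443556) + 13/175) = 1/(443547 + 13/175) = 1/(77620738/175) = 175/77620738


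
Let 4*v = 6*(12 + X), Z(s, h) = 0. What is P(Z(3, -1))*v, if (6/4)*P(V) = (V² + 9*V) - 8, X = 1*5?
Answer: -136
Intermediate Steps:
X = 5
P(V) = -16/3 + 6*V + 2*V²/3 (P(V) = 2*((V² + 9*V) - 8)/3 = 2*(-8 + V² + 9*V)/3 = -16/3 + 6*V + 2*V²/3)
v = 51/2 (v = (6*(12 + 5))/4 = (6*17)/4 = (¼)*102 = 51/2 ≈ 25.500)
P(Z(3, -1))*v = (-16/3 + 6*0 + (⅔)*0²)*(51/2) = (-16/3 + 0 + (⅔)*0)*(51/2) = (-16/3 + 0 + 0)*(51/2) = -16/3*51/2 = -136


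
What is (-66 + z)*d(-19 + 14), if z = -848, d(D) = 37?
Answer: -33818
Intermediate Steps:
(-66 + z)*d(-19 + 14) = (-66 - 848)*37 = -914*37 = -33818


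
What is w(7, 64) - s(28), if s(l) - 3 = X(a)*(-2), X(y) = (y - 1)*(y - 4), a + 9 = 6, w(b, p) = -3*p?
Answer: -139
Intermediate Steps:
a = -3 (a = -9 + 6 = -3)
X(y) = (-1 + y)*(-4 + y)
s(l) = -53 (s(l) = 3 + (4 + (-3)² - 5*(-3))*(-2) = 3 + (4 + 9 + 15)*(-2) = 3 + 28*(-2) = 3 - 56 = -53)
w(7, 64) - s(28) = -3*64 - 1*(-53) = -192 + 53 = -139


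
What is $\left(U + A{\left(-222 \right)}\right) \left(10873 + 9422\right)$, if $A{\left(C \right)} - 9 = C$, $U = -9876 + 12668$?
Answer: $52340805$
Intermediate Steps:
$U = 2792$
$A{\left(C \right)} = 9 + C$
$\left(U + A{\left(-222 \right)}\right) \left(10873 + 9422\right) = \left(2792 + \left(9 - 222\right)\right) \left(10873 + 9422\right) = \left(2792 - 213\right) 20295 = 2579 \cdot 20295 = 52340805$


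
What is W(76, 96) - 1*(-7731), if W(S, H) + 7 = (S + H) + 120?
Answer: 8016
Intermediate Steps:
W(S, H) = 113 + H + S (W(S, H) = -7 + ((S + H) + 120) = -7 + ((H + S) + 120) = -7 + (120 + H + S) = 113 + H + S)
W(76, 96) - 1*(-7731) = (113 + 96 + 76) - 1*(-7731) = 285 + 7731 = 8016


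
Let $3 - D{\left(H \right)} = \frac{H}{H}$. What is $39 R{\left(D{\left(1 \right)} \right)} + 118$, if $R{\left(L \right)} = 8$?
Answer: $430$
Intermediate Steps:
$D{\left(H \right)} = 2$ ($D{\left(H \right)} = 3 - \frac{H}{H} = 3 - 1 = 2$)
$39 R{\left(D{\left(1 \right)} \right)} + 118 = 39 \cdot 8 + 118 = 312 + 118 = 430$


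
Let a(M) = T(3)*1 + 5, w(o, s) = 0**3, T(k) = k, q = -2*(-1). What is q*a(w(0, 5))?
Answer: 16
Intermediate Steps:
q = 2
w(o, s) = 0
a(M) = 8 (a(M) = 3*1 + 5 = 3 + 5 = 8)
q*a(w(0, 5)) = 2*8 = 16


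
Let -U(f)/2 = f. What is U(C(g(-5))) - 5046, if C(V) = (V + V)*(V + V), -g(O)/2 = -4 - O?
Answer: -5078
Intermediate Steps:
g(O) = 8 + 2*O (g(O) = -2*(-4 - O) = 8 + 2*O)
C(V) = 4*V² (C(V) = (2*V)*(2*V) = 4*V²)
U(f) = -2*f
U(C(g(-5))) - 5046 = -8*(8 + 2*(-5))² - 5046 = -8*(8 - 10)² - 5046 = -8*(-2)² - 5046 = -8*4 - 5046 = -2*16 - 5046 = -32 - 5046 = -5078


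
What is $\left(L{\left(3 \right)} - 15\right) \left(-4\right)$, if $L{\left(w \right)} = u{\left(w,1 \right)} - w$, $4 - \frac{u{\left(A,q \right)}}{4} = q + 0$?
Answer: $24$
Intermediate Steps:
$u{\left(A,q \right)} = 16 - 4 q$ ($u{\left(A,q \right)} = 16 - 4 \left(q + 0\right) = 16 - 4 q$)
$L{\left(w \right)} = 12 - w$ ($L{\left(w \right)} = \left(16 - 4\right) - w = 12 - w$)
$\left(L{\left(3 \right)} - 15\right) \left(-4\right) = \left(\left(12 - 3\right) - 15\right) \left(-4\right) = \left(9 - 15\right) \left(-4\right) = \left(-6\right) \left(-4\right) = 24$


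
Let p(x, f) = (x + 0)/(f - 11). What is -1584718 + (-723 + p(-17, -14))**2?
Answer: -664357386/625 ≈ -1.0630e+6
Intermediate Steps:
p(x, f) = x/(-11 + f)
-1584718 + (-723 + p(-17, -14))**2 = -1584718 + (-723 - 17/(-11 - 14))**2 = -1584718 + (-723 - 17/(-25))**2 = -1584718 + (-723 - 17*(-1/25))**2 = -1584718 + (-723 + 17/25)**2 = -1584718 + (-18058/25)**2 = -1584718 + 326091364/625 = -664357386/625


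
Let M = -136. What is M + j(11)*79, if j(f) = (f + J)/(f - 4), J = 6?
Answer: 391/7 ≈ 55.857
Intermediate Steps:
j(f) = (6 + f)/(-4 + f) (j(f) = (f + 6)/(f - 4) = (6 + f)/(-4 + f))
M + j(11)*79 = -136 + ((6 + 11)/(-4 + 11))*79 = -136 + (17/7)*79 = -136 + 1343/7 = 391/7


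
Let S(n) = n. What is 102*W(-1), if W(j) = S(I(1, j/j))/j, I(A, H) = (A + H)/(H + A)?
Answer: -102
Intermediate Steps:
I(A, H) = 1 (I(A, H) = (A + H)/(A + H) = 1)
W(j) = 1/j
102*W(-1) = 102/(-1) = 102*(-1) = -102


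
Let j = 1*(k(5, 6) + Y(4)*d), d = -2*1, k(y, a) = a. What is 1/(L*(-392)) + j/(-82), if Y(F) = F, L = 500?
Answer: 195959/8036000 ≈ 0.024385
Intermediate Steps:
d = -2
j = -2 (j = 1*(6 + 4*(-2)) = 1*(6 - 8) = 1*(-2) = -2)
1/(L*(-392)) + j/(-82) = 1/(500*(-392)) - 2/(-82) = (1/500)*(-1/392) - 2*(-1/82) = -1/196000 + 1/41 = 195959/8036000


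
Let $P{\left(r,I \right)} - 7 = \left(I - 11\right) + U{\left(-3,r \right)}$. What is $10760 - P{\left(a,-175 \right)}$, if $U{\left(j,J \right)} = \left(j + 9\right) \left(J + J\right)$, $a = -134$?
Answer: $12547$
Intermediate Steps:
$U{\left(j,J \right)} = 2 J \left(9 + j\right)$ ($U{\left(j,J \right)} = \left(9 + j\right) 2 J = 2 J \left(9 + j\right)$)
$P{\left(r,I \right)} = -4 + I + 12 r$ ($P{\left(r,I \right)} = 7 + \left(\left(I - 11\right) + 2 r \left(9 - 3\right)\right) = 7 + \left(\left(-11 + I\right) + 2 r 6\right) = 7 + \left(\left(-11 + I\right) + 12 r\right) = 7 + \left(-11 + I + 12 r\right) = -4 + I + 12 r$)
$10760 - P{\left(a,-175 \right)} = 10760 - \left(-4 - 175 + 12 \left(-134\right)\right) = 10760 - \left(-4 - 175 - 1608\right) = 10760 - -1787 = 10760 + 1787 = 12547$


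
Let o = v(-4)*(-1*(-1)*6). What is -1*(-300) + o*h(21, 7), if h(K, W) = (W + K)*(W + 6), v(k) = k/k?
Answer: 2484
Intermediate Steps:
v(k) = 1
h(K, W) = (6 + W)*(K + W) (h(K, W) = (K + W)*(6 + W) = (6 + W)*(K + W))
o = 6 (o = 1*(-1*(-1)*6) = 1*(1*6) = 1*6 = 6)
-1*(-300) + o*h(21, 7) = -1*(-300) + 6*(7² + 6*21 + 6*7 + 21*7) = 300 + 6*(49 + 126 + 42 + 147) = 300 + 6*364 = 300 + 2184 = 2484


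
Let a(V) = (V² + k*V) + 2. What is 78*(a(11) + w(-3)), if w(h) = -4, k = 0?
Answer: 9282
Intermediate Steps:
a(V) = 2 + V² (a(V) = (V² + 0*V) + 2 = (V² + 0) + 2 = V² + 2 = 2 + V²)
78*(a(11) + w(-3)) = 78*((2 + 11²) - 4) = 78*((2 + 121) - 4) = 78*(123 - 4) = 78*119 = 9282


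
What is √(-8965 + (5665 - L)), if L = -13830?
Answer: 9*√130 ≈ 102.62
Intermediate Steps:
√(-8965 + (5665 - L)) = √(-8965 + (5665 - 1*(-13830))) = √(-8965 + (5665 + 13830)) = √(-8965 + 19495) = √10530 = 9*√130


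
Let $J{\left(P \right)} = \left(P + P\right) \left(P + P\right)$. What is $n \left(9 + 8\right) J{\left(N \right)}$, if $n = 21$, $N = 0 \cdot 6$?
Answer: $0$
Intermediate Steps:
$N = 0$
$J{\left(P \right)} = 4 P^{2}$ ($J{\left(P \right)} = 2 P 2 P = 4 P^{2}$)
$n \left(9 + 8\right) J{\left(N \right)} = 21 \left(9 + 8\right) 4 \cdot 0^{2} = 21 \cdot 17 \cdot 4 \cdot 0 = 357 \cdot 0 = 0$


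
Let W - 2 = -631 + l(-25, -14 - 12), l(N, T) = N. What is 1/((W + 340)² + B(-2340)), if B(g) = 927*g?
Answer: -1/2070584 ≈ -4.8296e-7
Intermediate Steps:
W = -654 (W = 2 + (-631 - 25) = 2 - 656 = -654)
1/((W + 340)² + B(-2340)) = 1/((-654 + 340)² + 927*(-2340)) = 1/((-314)² - 2169180) = 1/(98596 - 2169180) = 1/(-2070584) = -1/2070584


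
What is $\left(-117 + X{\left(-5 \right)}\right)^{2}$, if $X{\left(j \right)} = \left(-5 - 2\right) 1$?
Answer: $15376$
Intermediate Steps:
$X{\left(j \right)} = -7$ ($X{\left(j \right)} = \left(-7\right) 1 = -7$)
$\left(-117 + X{\left(-5 \right)}\right)^{2} = \left(-117 - 7\right)^{2} = \left(-124\right)^{2} = 15376$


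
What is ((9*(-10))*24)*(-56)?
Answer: 120960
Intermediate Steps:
((9*(-10))*24)*(-56) = -90*24*(-56) = -2160*(-56) = 120960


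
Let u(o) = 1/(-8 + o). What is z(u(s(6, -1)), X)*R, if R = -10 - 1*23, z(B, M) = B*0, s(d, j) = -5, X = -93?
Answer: 0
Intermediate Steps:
z(B, M) = 0
R = -33 (R = -10 - 23 = -33)
z(u(s(6, -1)), X)*R = 0*(-33) = 0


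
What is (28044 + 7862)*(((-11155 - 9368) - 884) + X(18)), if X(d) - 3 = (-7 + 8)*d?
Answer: -767885716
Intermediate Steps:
X(d) = 3 + d (X(d) = 3 + (-7 + 8)*d = 3 + 1*d = 3 + d)
(28044 + 7862)*(((-11155 - 9368) - 884) + X(18)) = (28044 + 7862)*(((-11155 - 9368) - 884) + (3 + 18)) = 35906*((-20523 - 884) + 21) = 35906*(-21407 + 21) = 35906*(-21386) = -767885716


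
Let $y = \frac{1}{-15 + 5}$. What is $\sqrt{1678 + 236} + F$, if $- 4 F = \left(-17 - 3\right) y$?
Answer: $- \frac{1}{2} + \sqrt{1914} \approx 43.249$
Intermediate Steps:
$y = - \frac{1}{10}$ ($y = \frac{1}{-10} = - \frac{1}{10} \approx -0.1$)
$F = - \frac{1}{2}$ ($F = - \frac{\left(-17 - 3\right) \left(- \frac{1}{10}\right)}{4} = - \frac{\left(-20\right) \left(- \frac{1}{10}\right)}{4} = \left(- \frac{1}{4}\right) 2 = - \frac{1}{2} \approx -0.5$)
$\sqrt{1678 + 236} + F = \sqrt{1678 + 236} - \frac{1}{2} = \sqrt{1914} - \frac{1}{2} = - \frac{1}{2} + \sqrt{1914}$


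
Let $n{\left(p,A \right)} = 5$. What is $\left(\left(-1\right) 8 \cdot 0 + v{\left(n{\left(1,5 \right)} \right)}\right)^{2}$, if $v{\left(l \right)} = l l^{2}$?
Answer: $15625$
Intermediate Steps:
$v{\left(l \right)} = l^{3}$
$\left(\left(-1\right) 8 \cdot 0 + v{\left(n{\left(1,5 \right)} \right)}\right)^{2} = \left(\left(-1\right) 8 \cdot 0 + 5^{3}\right)^{2} = \left(\left(-8\right) 0 + 125\right)^{2} = \left(0 + 125\right)^{2} = 125^{2} = 15625$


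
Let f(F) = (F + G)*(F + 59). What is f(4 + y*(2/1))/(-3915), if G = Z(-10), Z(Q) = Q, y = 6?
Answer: -10/87 ≈ -0.11494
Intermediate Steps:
G = -10
f(F) = (-10 + F)*(59 + F) (f(F) = (F - 10)*(F + 59) = (-10 + F)*(59 + F))
f(4 + y*(2/1))/(-3915) = (-590 + (4 + 6*(2/1))² + 49*(4 + 6*(2/1)))/(-3915) = (-590 + (4 + 6*(2*1))² + 49*(4 + 6*(2*1)))*(-1/3915) = (-590 + (4 + 6*2)² + 49*(4 + 6*2))*(-1/3915) = (-590 + (4 + 12)² + 49*(4 + 12))*(-1/3915) = (-590 + 16² + 49*16)*(-1/3915) = (-590 + 256 + 784)*(-1/3915) = 450*(-1/3915) = -10/87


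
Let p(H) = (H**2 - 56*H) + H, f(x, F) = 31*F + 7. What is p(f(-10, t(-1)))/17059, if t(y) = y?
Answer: 1896/17059 ≈ 0.11114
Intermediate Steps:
f(x, F) = 7 + 31*F
p(H) = H**2 - 55*H
p(f(-10, t(-1)))/17059 = ((7 + 31*(-1))*(-55 + (7 + 31*(-1))))/17059 = ((7 - 31)*(-55 + (7 - 31)))*(1/17059) = -24*(-55 - 24)*(1/17059) = -24*(-79)*(1/17059) = 1896*(1/17059) = 1896/17059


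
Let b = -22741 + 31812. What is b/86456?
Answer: 9071/86456 ≈ 0.10492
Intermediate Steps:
b = 9071
b/86456 = 9071/86456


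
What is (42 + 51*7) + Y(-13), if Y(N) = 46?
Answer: 445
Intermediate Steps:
(42 + 51*7) + Y(-13) = (42 + 51*7) + 46 = (42 + 357) + 46 = 399 + 46 = 445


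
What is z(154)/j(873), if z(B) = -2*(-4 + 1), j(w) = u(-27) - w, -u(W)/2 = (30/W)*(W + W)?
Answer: -2/331 ≈ -0.0060423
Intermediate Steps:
u(W) = -120 (u(W) = -2*30/W*(W + W) = -2*30/W*2*W = -2*60 = -120)
j(w) = -120 - w
z(B) = 6 (z(B) = -2*(-3) = 6)
z(154)/j(873) = 6/(-120 - 1*873) = 6/(-120 - 873) = 6/(-993) = 6*(-1/993) = -2/331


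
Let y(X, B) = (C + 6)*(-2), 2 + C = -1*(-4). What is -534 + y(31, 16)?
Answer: -550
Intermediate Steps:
C = 2 (C = -2 - 1*(-4) = -2 + 4 = 2)
y(X, B) = -16 (y(X, B) = (2 + 6)*(-2) = 8*(-2) = -16)
-534 + y(31, 16) = -534 - 16 = -550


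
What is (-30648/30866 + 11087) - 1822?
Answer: 142971421/15433 ≈ 9264.0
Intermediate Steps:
(-30648/30866 + 11087) - 1822 = (-30648*1/30866 + 11087) - 1822 = (-15324/15433 + 11087) - 1822 = 171090347/15433 - 1822 = 142971421/15433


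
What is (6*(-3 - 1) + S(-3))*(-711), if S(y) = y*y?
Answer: 10665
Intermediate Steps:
S(y) = y²
(6*(-3 - 1) + S(-3))*(-711) = (6*(-3 - 1) + (-3)²)*(-711) = (6*(-4) + 9)*(-711) = (-24 + 9)*(-711) = -15*(-711) = 10665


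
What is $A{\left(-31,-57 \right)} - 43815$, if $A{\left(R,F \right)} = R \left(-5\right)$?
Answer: $-43660$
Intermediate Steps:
$A{\left(R,F \right)} = - 5 R$
$A{\left(-31,-57 \right)} - 43815 = \left(-5\right) \left(-31\right) - 43815 = 155 - 43815 = -43660$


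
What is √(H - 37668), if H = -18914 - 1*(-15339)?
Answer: I*√41243 ≈ 203.08*I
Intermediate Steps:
H = -3575 (H = -18914 + 15339 = -3575)
√(H - 37668) = √(-3575 - 37668) = √(-41243) = I*√41243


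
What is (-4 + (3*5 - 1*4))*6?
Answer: 42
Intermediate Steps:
(-4 + (3*5 - 1*4))*6 = (-4 + (15 - 4))*6 = (-4 + 11)*6 = 7*6 = 42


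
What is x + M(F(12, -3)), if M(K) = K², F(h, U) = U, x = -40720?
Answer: -40711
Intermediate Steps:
x + M(F(12, -3)) = -40720 + (-3)² = -40720 + 9 = -40711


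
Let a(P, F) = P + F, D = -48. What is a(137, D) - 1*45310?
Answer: -45221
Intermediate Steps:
a(P, F) = F + P
a(137, D) - 1*45310 = (-48 + 137) - 1*45310 = 89 - 45310 = -45221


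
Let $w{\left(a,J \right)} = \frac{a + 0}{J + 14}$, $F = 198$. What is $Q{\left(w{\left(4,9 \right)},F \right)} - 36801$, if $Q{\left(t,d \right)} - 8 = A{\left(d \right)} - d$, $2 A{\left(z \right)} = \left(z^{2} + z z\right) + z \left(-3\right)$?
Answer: $1916$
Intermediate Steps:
$A{\left(z \right)} = z^{2} - \frac{3 z}{2}$ ($A{\left(z \right)} = \frac{\left(z^{2} + z z\right) + z \left(-3\right)}{2} = \frac{\left(z^{2} + z^{2}\right) - 3 z}{2} = \frac{2 z^{2} - 3 z}{2} = \frac{- 3 z + 2 z^{2}}{2} = z^{2} - \frac{3 z}{2}$)
$w{\left(a,J \right)} = \frac{a}{14 + J}$
$Q{\left(t,d \right)} = 8 - d + \frac{d \left(-3 + 2 d\right)}{2}$ ($Q{\left(t,d \right)} = 8 + \left(\frac{d \left(-3 + 2 d\right)}{2} - d\right) = 8 + \left(- d + \frac{d \left(-3 + 2 d\right)}{2}\right) = 8 - d + \frac{d \left(-3 + 2 d\right)}{2}$)
$Q{\left(w{\left(4,9 \right)},F \right)} - 36801 = \left(8 + 198^{2} - 495\right) - 36801 = \left(8 + 39204 - 495\right) - 36801 = 38717 - 36801 = 1916$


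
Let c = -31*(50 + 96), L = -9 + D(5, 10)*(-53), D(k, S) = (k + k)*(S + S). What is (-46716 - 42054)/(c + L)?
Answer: 5918/1009 ≈ 5.8652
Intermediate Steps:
D(k, S) = 4*S*k (D(k, S) = (2*k)*(2*S) = 4*S*k)
L = -10609 (L = -9 + (4*10*5)*(-53) = -9 + 200*(-53) = -9 - 10600 = -10609)
c = -4526 (c = -31*146 = -4526)
(-46716 - 42054)/(c + L) = (-46716 - 42054)/(-4526 - 10609) = -88770/(-15135) = -88770*(-1/15135) = 5918/1009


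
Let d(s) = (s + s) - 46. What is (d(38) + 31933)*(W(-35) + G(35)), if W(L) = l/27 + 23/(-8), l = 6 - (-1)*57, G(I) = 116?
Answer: 88569473/24 ≈ 3.6904e+6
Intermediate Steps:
l = 63 (l = 6 - 1*(-57) = 6 + 57 = 63)
d(s) = -46 + 2*s (d(s) = 2*s - 46 = -46 + 2*s)
W(L) = -13/24 (W(L) = 63/27 + 23/(-8) = 63*(1/27) + 23*(-1/8) = 7/3 - 23/8 = -13/24)
(d(38) + 31933)*(W(-35) + G(35)) = ((-46 + 2*38) + 31933)*(-13/24 + 116) = ((-46 + 76) + 31933)*(2771/24) = (30 + 31933)*(2771/24) = 31963*(2771/24) = 88569473/24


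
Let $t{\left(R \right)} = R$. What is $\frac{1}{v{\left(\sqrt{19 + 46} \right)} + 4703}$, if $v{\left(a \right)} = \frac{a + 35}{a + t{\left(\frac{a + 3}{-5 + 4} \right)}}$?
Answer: $\frac{42222}{198077411} + \frac{3 \sqrt{65}}{198077411} \approx 0.00021328$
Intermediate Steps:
$v{\left(a \right)} = - \frac{35}{3} - \frac{a}{3}$ ($v{\left(a \right)} = \frac{a + 35}{a + \frac{a + 3}{-5 + 4}} = \frac{35 + a}{a + \frac{3 + a}{-1}} = \frac{35 + a}{a + \left(3 + a\right) \left(-1\right)} = \frac{35 + a}{a - \left(3 + a\right)} = \frac{35 + a}{-3} = \left(35 + a\right) \left(- \frac{1}{3}\right) = - \frac{35}{3} - \frac{a}{3}$)
$\frac{1}{v{\left(\sqrt{19 + 46} \right)} + 4703} = \frac{1}{\left(- \frac{35}{3} - \frac{\sqrt{19 + 46}}{3}\right) + 4703} = \frac{1}{\left(- \frac{35}{3} - \frac{\sqrt{65}}{3}\right) + 4703} = \frac{1}{\frac{14074}{3} - \frac{\sqrt{65}}{3}}$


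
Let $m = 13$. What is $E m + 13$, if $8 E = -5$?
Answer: $\frac{39}{8} \approx 4.875$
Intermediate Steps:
$E = - \frac{5}{8}$ ($E = \frac{1}{8} \left(-5\right) = - \frac{5}{8} \approx -0.625$)
$E m + 13 = \left(- \frac{5}{8}\right) 13 + 13 = - \frac{65}{8} + 13 = \frac{39}{8}$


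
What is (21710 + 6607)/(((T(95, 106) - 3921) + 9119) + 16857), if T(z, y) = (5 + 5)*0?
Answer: 28317/22055 ≈ 1.2839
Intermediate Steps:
T(z, y) = 0 (T(z, y) = 10*0 = 0)
(21710 + 6607)/(((T(95, 106) - 3921) + 9119) + 16857) = (21710 + 6607)/(((0 - 3921) + 9119) + 16857) = 28317/((-3921 + 9119) + 16857) = 28317/(5198 + 16857) = 28317/22055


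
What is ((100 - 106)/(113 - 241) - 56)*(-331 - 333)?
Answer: 297223/8 ≈ 37153.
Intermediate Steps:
((100 - 106)/(113 - 241) - 56)*(-331 - 333) = (-6/(-128) - 56)*(-664) = (-6*(-1/128) - 56)*(-664) = (3/64 - 56)*(-664) = -3581/64*(-664) = 297223/8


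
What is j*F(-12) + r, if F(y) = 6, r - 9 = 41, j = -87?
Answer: -472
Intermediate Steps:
r = 50 (r = 9 + 41 = 50)
j*F(-12) + r = -87*6 + 50 = -522 + 50 = -472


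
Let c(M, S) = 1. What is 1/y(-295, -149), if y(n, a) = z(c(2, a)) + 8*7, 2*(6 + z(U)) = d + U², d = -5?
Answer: 1/48 ≈ 0.020833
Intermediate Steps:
z(U) = -17/2 + U²/2 (z(U) = -6 + (-5 + U²)/2 = -6 + (-5/2 + U²/2) = -17/2 + U²/2)
y(n, a) = 48 (y(n, a) = (-17/2 + (½)*1²) + 8*7 = (-17/2 + (½)*1) + 56 = (-17/2 + ½) + 56 = -8 + 56 = 48)
1/y(-295, -149) = 1/48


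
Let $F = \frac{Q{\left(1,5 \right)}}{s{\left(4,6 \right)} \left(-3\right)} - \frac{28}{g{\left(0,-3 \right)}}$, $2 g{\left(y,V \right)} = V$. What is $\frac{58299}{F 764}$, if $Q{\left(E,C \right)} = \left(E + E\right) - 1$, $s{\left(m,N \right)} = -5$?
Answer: $\frac{874485}{214684} \approx 4.0734$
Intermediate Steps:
$g{\left(y,V \right)} = \frac{V}{2}$
$Q{\left(E,C \right)} = -1 + 2 E$ ($Q{\left(E,C \right)} = 2 E - 1 = -1 + 2 E$)
$F = \frac{281}{15}$ ($F = \frac{-1 + 2 \cdot 1}{\left(-5\right) \left(-3\right)} - \frac{28}{\frac{1}{2} \left(-3\right)} = \frac{-1 + 2}{15} - \frac{28}{- \frac{3}{2}} = 1 \cdot \frac{1}{15} - - \frac{56}{3} = \frac{1}{15} + \frac{56}{3} = \frac{281}{15} \approx 18.733$)
$\frac{58299}{F 764} = \frac{58299}{\frac{281}{15} \cdot 764} = \frac{58299}{\frac{214684}{15}} = 58299 \cdot \frac{15}{214684} = \frac{874485}{214684}$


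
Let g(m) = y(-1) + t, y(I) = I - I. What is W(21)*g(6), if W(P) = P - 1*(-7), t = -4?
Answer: -112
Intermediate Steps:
y(I) = 0
W(P) = 7 + P (W(P) = P + 7 = 7 + P)
g(m) = -4 (g(m) = 0 - 4 = -4)
W(21)*g(6) = (7 + 21)*(-4) = 28*(-4) = -112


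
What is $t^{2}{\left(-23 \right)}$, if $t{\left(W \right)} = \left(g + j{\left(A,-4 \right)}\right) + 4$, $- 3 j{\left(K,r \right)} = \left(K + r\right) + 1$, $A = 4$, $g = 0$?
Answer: $\frac{121}{9} \approx 13.444$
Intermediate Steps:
$j{\left(K,r \right)} = - \frac{1}{3} - \frac{K}{3} - \frac{r}{3}$ ($j{\left(K,r \right)} = - \frac{\left(K + r\right) + 1}{3} = - \frac{1 + K + r}{3} = - \frac{1}{3} - \frac{K}{3} - \frac{r}{3}$)
$t{\left(W \right)} = \frac{11}{3}$ ($t{\left(W \right)} = \left(0 - \frac{1}{3}\right) + 4 = - \frac{1}{3} + 4 = \frac{11}{3}$)
$t^{2}{\left(-23 \right)} = \left(\frac{11}{3}\right)^{2} = \frac{121}{9}$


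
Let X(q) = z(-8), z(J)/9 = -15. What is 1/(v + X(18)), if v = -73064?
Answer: -1/73199 ≈ -1.3661e-5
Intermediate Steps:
z(J) = -135 (z(J) = 9*(-15) = -135)
X(q) = -135
1/(v + X(18)) = 1/(-73064 - 135) = 1/(-73199) = -1/73199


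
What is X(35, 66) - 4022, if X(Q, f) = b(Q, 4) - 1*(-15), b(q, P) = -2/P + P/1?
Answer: -8007/2 ≈ -4003.5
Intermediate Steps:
b(q, P) = P - 2/P (b(q, P) = -2/P + P*1 = -2/P + P = P - 2/P)
X(Q, f) = 37/2 (X(Q, f) = (4 - 2/4) - 1*(-15) = (4 - 2*¼) + 15 = (4 - ½) + 15 = 7/2 + 15 = 37/2)
X(35, 66) - 4022 = 37/2 - 4022 = -8007/2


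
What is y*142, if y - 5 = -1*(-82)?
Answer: 12354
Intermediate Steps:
y = 87 (y = 5 - 1*(-82) = 5 + 82 = 87)
y*142 = 87*142 = 12354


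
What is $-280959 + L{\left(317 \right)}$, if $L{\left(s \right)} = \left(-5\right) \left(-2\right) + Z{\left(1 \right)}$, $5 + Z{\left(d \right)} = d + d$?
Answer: $-280952$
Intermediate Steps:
$Z{\left(d \right)} = -5 + 2 d$ ($Z{\left(d \right)} = -5 + \left(d + d\right) = -5 + 2 d$)
$L{\left(s \right)} = 7$ ($L{\left(s \right)} = \left(-5\right) \left(-2\right) + \left(-5 + 2 \cdot 1\right) = 10 + \left(-5 + 2\right) = 10 - 3 = 7$)
$-280959 + L{\left(317 \right)} = -280959 + 7 = -280952$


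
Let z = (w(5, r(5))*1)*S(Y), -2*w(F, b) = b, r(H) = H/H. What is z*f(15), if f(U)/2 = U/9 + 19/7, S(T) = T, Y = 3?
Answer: -92/7 ≈ -13.143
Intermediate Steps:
r(H) = 1
w(F, b) = -b/2
f(U) = 38/7 + 2*U/9 (f(U) = 2*(U/9 + 19/7) = 2*(19/7 + U/9) = 38/7 + 2*U/9)
z = -3/2 (z = (-½*1*1)*3 = -½*1*3 = -½*3 = -3/2 ≈ -1.5000)
z*f(15) = -3*(38/7 + (2/9)*15)/2 = -3*(38/7 + 10/3)/2 = -3/2*184/21 = -92/7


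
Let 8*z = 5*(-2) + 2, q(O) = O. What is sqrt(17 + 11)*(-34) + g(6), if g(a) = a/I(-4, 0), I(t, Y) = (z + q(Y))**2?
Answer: 6 - 68*sqrt(7) ≈ -173.91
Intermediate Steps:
z = -1 (z = (5*(-2) + 2)/8 = (-10 + 2)/8 = (1/8)*(-8) = -1)
I(t, Y) = (-1 + Y)**2
g(a) = a (g(a) = a/((-1 + 0)**2) = a/((-1)**2) = a/1 = a*1 = a)
sqrt(17 + 11)*(-34) + g(6) = sqrt(17 + 11)*(-34) + 6 = sqrt(28)*(-34) + 6 = (2*sqrt(7))*(-34) + 6 = -68*sqrt(7) + 6 = 6 - 68*sqrt(7)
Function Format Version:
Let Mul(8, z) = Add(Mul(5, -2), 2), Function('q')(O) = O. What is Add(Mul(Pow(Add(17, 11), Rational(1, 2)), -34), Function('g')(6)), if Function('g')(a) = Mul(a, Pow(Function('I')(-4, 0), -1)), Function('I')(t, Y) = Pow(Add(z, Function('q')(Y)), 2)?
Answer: Add(6, Mul(-68, Pow(7, Rational(1, 2)))) ≈ -173.91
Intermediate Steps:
z = -1 (z = Mul(Rational(1, 8), Add(Mul(5, -2), 2)) = Mul(Rational(1, 8), Add(-10, 2)) = Mul(Rational(1, 8), -8) = -1)
Function('I')(t, Y) = Pow(Add(-1, Y), 2)
Function('g')(a) = a (Function('g')(a) = Mul(a, Pow(Pow(Add(-1, 0), 2), -1)) = Mul(a, Pow(Pow(-1, 2), -1)) = Mul(a, Pow(1, -1)) = Mul(a, 1) = a)
Add(Mul(Pow(Add(17, 11), Rational(1, 2)), -34), Function('g')(6)) = Add(Mul(Pow(Add(17, 11), Rational(1, 2)), -34), 6) = Add(Mul(Pow(28, Rational(1, 2)), -34), 6) = Add(Mul(Mul(2, Pow(7, Rational(1, 2))), -34), 6) = Add(Mul(-68, Pow(7, Rational(1, 2))), 6) = Add(6, Mul(-68, Pow(7, Rational(1, 2))))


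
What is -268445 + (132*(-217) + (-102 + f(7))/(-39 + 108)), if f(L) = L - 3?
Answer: -20499239/69 ≈ -2.9709e+5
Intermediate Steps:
f(L) = -3 + L
-268445 + (132*(-217) + (-102 + f(7))/(-39 + 108)) = -268445 + (132*(-217) + (-102 + (-3 + 7))/(-39 + 108)) = -268445 + (-28644 + (-102 + 4)/69) = -268445 + (-28644 - 98*1/69) = -268445 + (-28644 - 98/69) = -268445 - 1976534/69 = -20499239/69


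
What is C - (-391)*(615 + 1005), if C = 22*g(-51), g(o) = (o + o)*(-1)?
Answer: 635664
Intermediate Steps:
g(o) = -2*o (g(o) = (2*o)*(-1) = -2*o)
C = 2244 (C = 22*(-2*(-51)) = 22*102 = 2244)
C - (-391)*(615 + 1005) = 2244 - (-391)*(615 + 1005) = 2244 - (-391)*1620 = 2244 - 1*(-633420) = 2244 + 633420 = 635664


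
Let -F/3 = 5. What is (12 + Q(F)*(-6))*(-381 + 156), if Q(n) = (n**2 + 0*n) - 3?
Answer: 297000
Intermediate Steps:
F = -15 (F = -3*5 = -15)
Q(n) = -3 + n**2 (Q(n) = (n**2 + 0) - 3 = n**2 - 3 = -3 + n**2)
(12 + Q(F)*(-6))*(-381 + 156) = (12 + (-3 + (-15)**2)*(-6))*(-381 + 156) = (12 + (-3 + 225)*(-6))*(-225) = (12 + 222*(-6))*(-225) = (12 - 1332)*(-225) = -1320*(-225) = 297000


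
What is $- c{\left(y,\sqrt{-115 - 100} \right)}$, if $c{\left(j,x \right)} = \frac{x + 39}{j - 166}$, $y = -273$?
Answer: $\frac{39}{439} + \frac{i \sqrt{215}}{439} \approx 0.088838 + 0.033401 i$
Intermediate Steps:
$c{\left(j,x \right)} = \frac{39 + x}{-166 + j}$
$- c{\left(y,\sqrt{-115 - 100} \right)} = - \frac{39 + \sqrt{-115 - 100}}{-166 - 273} = - \frac{39 + \sqrt{-215}}{-439} = - \frac{\left(-1\right) \left(39 + i \sqrt{215}\right)}{439} = - (- \frac{39}{439} - \frac{i \sqrt{215}}{439}) = \frac{39}{439} + \frac{i \sqrt{215}}{439}$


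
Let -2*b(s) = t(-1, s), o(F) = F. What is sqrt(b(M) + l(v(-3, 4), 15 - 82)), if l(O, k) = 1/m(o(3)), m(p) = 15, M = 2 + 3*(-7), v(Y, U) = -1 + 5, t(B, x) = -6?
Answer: sqrt(690)/15 ≈ 1.7512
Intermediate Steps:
v(Y, U) = 4
M = -19 (M = 2 - 21 = -19)
b(s) = 3 (b(s) = -1/2*(-6) = 3)
l(O, k) = 1/15
sqrt(b(M) + l(v(-3, 4), 15 - 82)) = sqrt(3 + 1/15) = sqrt(46/15) = sqrt(690)/15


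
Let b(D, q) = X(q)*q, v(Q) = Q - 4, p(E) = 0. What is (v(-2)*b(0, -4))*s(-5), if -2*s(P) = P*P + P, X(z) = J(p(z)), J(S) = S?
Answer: 0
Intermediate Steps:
v(Q) = -4 + Q
X(z) = 0
s(P) = -P/2 - P²/2 (s(P) = -(P*P + P)/2 = -(P² + P)/2 = -(P + P²)/2 = -P/2 - P²/2)
b(D, q) = 0 (b(D, q) = 0*q = 0)
(v(-2)*b(0, -4))*s(-5) = ((-4 - 2)*0)*(-½*(-5)*(1 - 5)) = (-6*0)*(-½*(-5)*(-4)) = 0*(-10) = 0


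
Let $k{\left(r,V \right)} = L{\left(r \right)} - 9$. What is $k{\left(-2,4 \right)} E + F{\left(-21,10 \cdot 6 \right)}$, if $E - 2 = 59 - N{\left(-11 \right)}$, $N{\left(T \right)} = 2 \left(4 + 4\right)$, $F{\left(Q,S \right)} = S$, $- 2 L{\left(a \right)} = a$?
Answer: $-300$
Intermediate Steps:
$L{\left(a \right)} = - \frac{a}{2}$
$N{\left(T \right)} = 16$ ($N{\left(T \right)} = 2 \cdot 8 = 16$)
$k{\left(r,V \right)} = -9 - \frac{r}{2}$ ($k{\left(r,V \right)} = - \frac{r}{2} - 9 = -9 - \frac{r}{2}$)
$E = 45$ ($E = 2 + \left(59 - 16\right) = 2 + 43 = 45$)
$k{\left(-2,4 \right)} E + F{\left(-21,10 \cdot 6 \right)} = \left(-9 - -1\right) 45 + 10 \cdot 6 = \left(-9 + 1\right) 45 + 60 = \left(-8\right) 45 + 60 = -360 + 60 = -300$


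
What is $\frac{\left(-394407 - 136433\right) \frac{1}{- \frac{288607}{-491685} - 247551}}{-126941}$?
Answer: $- \frac{65251516350}{3862713865122787} \approx -1.6893 \cdot 10^{-5}$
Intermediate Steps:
$\frac{\left(-394407 - 136433\right) \frac{1}{- \frac{288607}{-491685} - 247551}}{-126941} = - \frac{530840}{\left(-288607\right) \left(- \frac{1}{491685}\right) - 247551} \left(- \frac{1}{126941}\right) = - \frac{530840}{\frac{288607}{491685} - 247551} \left(- \frac{1}{126941}\right) = - \frac{530840}{- \frac{121716824828}{491685}} \left(- \frac{1}{126941}\right) = \left(-530840\right) \left(- \frac{491685}{121716824828}\right) \left(- \frac{1}{126941}\right) = \frac{65251516350}{30429206207} \left(- \frac{1}{126941}\right) = - \frac{65251516350}{3862713865122787}$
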